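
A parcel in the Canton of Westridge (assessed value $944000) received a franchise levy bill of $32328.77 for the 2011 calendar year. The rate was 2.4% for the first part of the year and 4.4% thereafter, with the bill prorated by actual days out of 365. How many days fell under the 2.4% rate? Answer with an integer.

Let d = days at the first rate; then 365 − d days at the second rate.
$944000 × [2.4%·d + 4.4%·(365−d)] / 365 = $32328.77
Solving gives d = 178, so the new rate took effect on 28 Jun 2011.

178 days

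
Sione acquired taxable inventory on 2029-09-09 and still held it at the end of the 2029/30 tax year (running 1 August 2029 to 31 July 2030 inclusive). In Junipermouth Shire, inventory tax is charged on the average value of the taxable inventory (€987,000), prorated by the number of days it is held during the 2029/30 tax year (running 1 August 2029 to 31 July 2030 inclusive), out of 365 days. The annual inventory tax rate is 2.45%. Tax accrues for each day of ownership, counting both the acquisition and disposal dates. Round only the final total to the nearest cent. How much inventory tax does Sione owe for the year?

€21,597.72

Days held (2029-09-09 to 2030-07-31): 326 out of 365
Tax = €987,000 × 2.45% × 326/365 = €21,597.7233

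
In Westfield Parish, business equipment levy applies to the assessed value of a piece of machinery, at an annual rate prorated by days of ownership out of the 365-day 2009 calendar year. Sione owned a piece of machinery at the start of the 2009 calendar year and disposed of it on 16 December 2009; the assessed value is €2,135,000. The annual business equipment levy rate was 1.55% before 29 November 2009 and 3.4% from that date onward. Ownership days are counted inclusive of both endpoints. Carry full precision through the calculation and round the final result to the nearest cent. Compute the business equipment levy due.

€33,680.36

1 January – 28 November 2009: 332 days at 1.55% → €2,135,000 × 1.55% × 332/365 = €30,100.5753
29 November – 16 December 2009: 18 days at 3.4% → €2,135,000 × 3.4% × 18/365 = €3,579.7808
Total = €33,680.3562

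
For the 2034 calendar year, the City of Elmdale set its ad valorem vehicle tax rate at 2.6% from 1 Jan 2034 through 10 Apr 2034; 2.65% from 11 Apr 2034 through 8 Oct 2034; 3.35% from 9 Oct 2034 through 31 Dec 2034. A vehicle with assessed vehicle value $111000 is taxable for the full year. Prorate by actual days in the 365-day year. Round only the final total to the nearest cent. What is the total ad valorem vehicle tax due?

1 Jan – 10 Apr 2034: 100 days at 2.6% → $111000 × 2.6% × 100/365 = $790.6849
11 Apr – 8 Oct 2034: 181 days at 2.65% → $111000 × 2.65% × 181/365 = $1458.6616
9 Oct – 31 Dec 2034: 84 days at 3.35% → $111000 × 3.35% × 84/365 = $855.7644
Total = $3105.1110

$3105.11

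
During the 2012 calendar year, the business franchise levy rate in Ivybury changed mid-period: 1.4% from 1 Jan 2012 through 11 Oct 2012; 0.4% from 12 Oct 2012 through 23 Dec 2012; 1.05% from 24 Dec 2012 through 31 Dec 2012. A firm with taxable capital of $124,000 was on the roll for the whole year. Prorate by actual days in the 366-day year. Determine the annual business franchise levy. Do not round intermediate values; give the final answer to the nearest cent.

1 Jan – 11 Oct 2012: 285 days at 1.4% → $124,000 × 1.4% × 285/366 = $1,351.8033
12 Oct – 23 Dec 2012: 73 days at 0.4% → $124,000 × 0.4% × 73/366 = $98.9290
24 Dec – 31 Dec 2012: 8 days at 1.05% → $124,000 × 1.05% × 8/366 = $28.4590
Total = $1,479.1913

$1,479.19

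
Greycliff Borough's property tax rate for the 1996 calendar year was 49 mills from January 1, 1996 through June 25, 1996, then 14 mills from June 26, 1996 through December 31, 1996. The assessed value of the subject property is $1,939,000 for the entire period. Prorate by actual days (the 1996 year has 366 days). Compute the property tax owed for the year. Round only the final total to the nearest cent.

$59,965.96

January 1 – June 25, 1996: 177 days at 49 mills → $1,939,000 × 4.9% × 177/366 = $45,947.9426
June 26 – December 31, 1996: 189 days at 14 mills → $1,939,000 × 1.4% × 189/366 = $14,018.0164
Total = $59,965.9590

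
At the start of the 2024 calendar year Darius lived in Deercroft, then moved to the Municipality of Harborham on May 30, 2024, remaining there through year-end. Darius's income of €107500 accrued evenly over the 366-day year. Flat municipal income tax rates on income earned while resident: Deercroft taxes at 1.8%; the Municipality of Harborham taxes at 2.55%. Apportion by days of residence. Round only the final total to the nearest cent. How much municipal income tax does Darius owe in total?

€2410.82

Deercroft, January 1 – May 29, 2024: 150 days → €107500 × 1.8% × 150/366 = €793.0328
The Municipality of Harborham, May 30 – December 31, 2024: 216 days → €107500 × 2.55% × 216/366 = €1617.7869
Total = €2410.8197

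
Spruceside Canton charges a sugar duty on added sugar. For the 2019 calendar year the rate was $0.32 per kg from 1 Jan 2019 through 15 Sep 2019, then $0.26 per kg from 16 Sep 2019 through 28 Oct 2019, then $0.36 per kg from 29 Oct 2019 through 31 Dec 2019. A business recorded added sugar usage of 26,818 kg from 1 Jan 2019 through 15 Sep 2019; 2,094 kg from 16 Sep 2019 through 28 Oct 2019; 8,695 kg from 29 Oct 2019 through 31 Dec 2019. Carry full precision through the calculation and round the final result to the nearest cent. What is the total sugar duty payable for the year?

1 Jan – 15 Sep 2019: 26,818 kg at $0.32/kg → $8,581.76
16 Sep – 28 Oct 2019: 2,094 kg at $0.26/kg → $544.44
29 Oct – 31 Dec 2019: 8,695 kg at $0.36/kg → $3,130.20

$12,256.40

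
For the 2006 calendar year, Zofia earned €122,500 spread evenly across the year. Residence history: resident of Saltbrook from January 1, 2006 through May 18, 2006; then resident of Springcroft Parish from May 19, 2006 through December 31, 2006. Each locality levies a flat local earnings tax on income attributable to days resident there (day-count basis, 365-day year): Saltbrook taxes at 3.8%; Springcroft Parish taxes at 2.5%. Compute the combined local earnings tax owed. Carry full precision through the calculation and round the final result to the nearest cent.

€3,664.60

Saltbrook, January 1 – May 18, 2006: 138 days → €122,500 × 3.8% × 138/365 = €1,759.9726
Springcroft Parish, May 19 – December 31, 2006: 227 days → €122,500 × 2.5% × 227/365 = €1,904.6233
Total = €3,664.5959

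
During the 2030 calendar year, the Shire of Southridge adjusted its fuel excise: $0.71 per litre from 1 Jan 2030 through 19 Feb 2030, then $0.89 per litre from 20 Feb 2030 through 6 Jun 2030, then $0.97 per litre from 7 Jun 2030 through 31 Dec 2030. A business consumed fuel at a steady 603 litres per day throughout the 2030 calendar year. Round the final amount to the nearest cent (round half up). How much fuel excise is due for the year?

1 Jan – 19 Feb 2030: 50 days × 603 litres/day = 30,150 litres at $0.71/litre → $21,406.50
20 Feb – 6 Jun 2030: 107 days × 603 litres/day = 64,521 litres at $0.89/litre → $57,423.69
7 Jun – 31 Dec 2030: 208 days × 603 litres/day = 125,424 litres at $0.97/litre → $121,661.28

$200,491.47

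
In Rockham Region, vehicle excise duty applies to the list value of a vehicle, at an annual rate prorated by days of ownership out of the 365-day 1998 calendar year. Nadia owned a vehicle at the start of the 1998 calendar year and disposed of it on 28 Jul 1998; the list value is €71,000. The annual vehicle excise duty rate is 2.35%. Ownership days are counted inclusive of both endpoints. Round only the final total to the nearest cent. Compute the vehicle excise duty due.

€955.39

Days held (1 Jan – 28 Jul 1998): 209 out of 365
Tax = €71,000 × 2.35% × 209/365 = €955.3877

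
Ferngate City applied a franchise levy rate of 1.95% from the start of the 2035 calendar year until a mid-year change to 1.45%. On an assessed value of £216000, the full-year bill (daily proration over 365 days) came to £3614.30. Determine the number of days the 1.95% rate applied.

Let d = days at the first rate; then 365 − d days at the second rate.
£216000 × [1.95%·d + 1.45%·(365−d)] / 365 = £3614.30
Solving gives d = 163, so the new rate took effect on 13 Jun 2035.

163 days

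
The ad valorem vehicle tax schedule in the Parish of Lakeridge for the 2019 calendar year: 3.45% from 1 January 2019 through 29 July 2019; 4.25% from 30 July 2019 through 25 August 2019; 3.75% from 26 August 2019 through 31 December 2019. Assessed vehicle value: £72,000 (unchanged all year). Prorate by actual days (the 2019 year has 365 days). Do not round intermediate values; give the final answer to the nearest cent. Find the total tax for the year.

1 January – 29 July 2019: 210 days at 3.45% → £72,000 × 3.45% × 210/365 = £1,429.1507
30 July – 25 August 2019: 27 days at 4.25% → £72,000 × 4.25% × 27/365 = £226.3562
26 August – 31 December 2019: 128 days at 3.75% → £72,000 × 3.75% × 128/365 = £946.8493
Total = £2,602.3562

£2,602.36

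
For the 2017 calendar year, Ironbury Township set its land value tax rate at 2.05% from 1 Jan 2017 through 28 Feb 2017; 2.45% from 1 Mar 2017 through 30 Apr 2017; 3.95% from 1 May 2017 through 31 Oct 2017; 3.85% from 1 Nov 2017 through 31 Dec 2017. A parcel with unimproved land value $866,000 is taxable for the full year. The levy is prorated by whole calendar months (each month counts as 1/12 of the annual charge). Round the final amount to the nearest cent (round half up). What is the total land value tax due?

$29,155.33

1 Jan – 28 Feb 2017: 2 months at 2.05% → $866,000 × 2.05% × 2/12 = $2,958.8333
1 Mar – 30 Apr 2017: 2 months at 2.45% → $866,000 × 2.45% × 2/12 = $3,536.1667
1 May – 31 Oct 2017: 6 months at 3.95% → $866,000 × 3.95% × 6/12 = $17,103.5000
1 Nov – 31 Dec 2017: 2 months at 3.85% → $866,000 × 3.85% × 2/12 = $5,556.8333
Total = $29,155.3333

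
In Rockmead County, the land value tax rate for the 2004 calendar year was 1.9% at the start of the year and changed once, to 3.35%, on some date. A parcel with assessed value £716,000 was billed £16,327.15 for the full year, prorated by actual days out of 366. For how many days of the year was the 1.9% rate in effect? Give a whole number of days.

270 days

Let d = days at the first rate; then 366 − d days at the second rate.
£716,000 × [1.9%·d + 3.35%·(366−d)] / 366 = £16,327.15
Solving gives d = 270, so the new rate took effect on 27 Sep 2004.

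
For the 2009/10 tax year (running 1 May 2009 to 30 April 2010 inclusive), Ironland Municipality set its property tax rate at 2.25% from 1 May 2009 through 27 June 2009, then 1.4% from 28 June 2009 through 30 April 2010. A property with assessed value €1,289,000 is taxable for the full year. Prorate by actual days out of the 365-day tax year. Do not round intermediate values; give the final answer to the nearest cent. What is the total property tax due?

€19,787.03

1 May – 27 June 2009: 58 days at 2.25% → €1,289,000 × 2.25% × 58/365 = €4,608.6164
28 June 2009 – 30 April 2010: 307 days at 1.4% → €1,289,000 × 1.4% × 307/365 = €15,178.4164
Total = €19,787.0329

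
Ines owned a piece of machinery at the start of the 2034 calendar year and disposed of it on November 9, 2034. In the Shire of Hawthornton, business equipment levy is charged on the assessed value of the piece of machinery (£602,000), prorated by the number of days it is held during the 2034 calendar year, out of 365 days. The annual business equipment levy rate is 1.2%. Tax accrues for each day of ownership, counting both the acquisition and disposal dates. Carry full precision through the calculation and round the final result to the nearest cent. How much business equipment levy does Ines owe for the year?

Days held (January 1 – November 9, 2034): 313 out of 365
Tax = £602,000 × 1.2% × 313/365 = £6,194.8274

£6,194.83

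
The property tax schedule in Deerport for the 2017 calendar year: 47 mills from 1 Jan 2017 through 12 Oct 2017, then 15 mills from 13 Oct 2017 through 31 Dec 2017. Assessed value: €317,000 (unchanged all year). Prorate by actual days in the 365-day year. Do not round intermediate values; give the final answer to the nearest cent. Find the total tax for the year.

€12,675.66

1 Jan – 12 Oct 2017: 285 days at 47 mills → €317,000 × 4.7% × 285/365 = €11,633.4658
13 Oct – 31 Dec 2017: 80 days at 15 mills → €317,000 × 1.5% × 80/365 = €1,042.1918
Total = €12,675.6575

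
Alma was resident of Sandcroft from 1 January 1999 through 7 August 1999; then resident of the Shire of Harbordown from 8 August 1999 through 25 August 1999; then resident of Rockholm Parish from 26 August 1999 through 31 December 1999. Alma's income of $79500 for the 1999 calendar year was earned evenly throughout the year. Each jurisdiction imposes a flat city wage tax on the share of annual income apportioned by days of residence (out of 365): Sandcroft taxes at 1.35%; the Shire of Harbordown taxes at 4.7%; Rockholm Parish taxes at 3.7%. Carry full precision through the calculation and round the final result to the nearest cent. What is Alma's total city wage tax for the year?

$1859.76

Sandcroft, 1 January – 7 August 1999: 219 days → $79500 × 1.35% × 219/365 = $643.9500
The Shire of Harbordown, 8 August – 25 August 1999: 18 days → $79500 × 4.7% × 18/365 = $184.2658
Rockholm Parish, 26 August – 31 December 1999: 128 days → $79500 × 3.7% × 128/365 = $1031.5397
Total = $1859.7555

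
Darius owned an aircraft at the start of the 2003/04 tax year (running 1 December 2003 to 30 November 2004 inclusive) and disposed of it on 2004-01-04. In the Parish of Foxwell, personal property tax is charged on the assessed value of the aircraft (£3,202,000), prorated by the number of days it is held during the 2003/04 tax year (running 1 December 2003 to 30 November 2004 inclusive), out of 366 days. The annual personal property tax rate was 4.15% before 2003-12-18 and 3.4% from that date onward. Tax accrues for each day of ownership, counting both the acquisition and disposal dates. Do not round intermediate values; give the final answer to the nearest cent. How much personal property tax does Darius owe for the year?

2003-12-01 to 2003-12-17: 17 days at 4.15% → £3,202,000 × 4.15% × 17/366 = £6,172.1612
2003-12-18 to 2004-01-04: 18 days at 3.4% → £3,202,000 × 3.4% × 18/366 = £5,354.1639
Total = £11,526.3251

£11,526.33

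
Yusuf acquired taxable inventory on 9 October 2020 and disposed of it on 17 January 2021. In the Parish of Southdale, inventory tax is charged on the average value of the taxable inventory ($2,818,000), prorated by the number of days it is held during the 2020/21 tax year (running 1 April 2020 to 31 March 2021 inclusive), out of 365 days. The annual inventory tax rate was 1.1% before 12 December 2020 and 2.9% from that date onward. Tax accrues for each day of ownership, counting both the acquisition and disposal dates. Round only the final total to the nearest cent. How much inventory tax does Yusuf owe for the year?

9 October – 11 December 2020: 64 days at 1.1% → $2,818,000 × 1.1% × 64/365 = $5,435.2658
12 December 2020 – 17 January 2021: 37 days at 2.9% → $2,818,000 × 2.9% × 37/365 = $8,284.1479
Total = $13,719.4137

$13,719.41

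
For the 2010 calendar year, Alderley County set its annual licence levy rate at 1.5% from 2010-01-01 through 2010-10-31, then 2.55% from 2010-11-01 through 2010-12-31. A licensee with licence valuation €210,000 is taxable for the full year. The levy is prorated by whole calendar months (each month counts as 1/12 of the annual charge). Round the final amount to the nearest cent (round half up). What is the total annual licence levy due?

€3,517.50

2010-01-01 to 2010-10-31: 10 months at 1.5% → €210,000 × 1.5% × 10/12 = €2,625.0000
2010-11-01 to 2010-12-31: 2 months at 2.55% → €210,000 × 2.55% × 2/12 = €892.5000
Total = €3,517.5000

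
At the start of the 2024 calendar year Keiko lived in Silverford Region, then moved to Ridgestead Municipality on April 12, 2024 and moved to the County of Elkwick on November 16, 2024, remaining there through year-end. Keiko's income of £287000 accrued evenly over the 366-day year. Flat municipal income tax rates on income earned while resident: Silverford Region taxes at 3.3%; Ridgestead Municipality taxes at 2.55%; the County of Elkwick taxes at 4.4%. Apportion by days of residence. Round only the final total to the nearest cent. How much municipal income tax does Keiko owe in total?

Silverford Region, January 1 – April 11, 2024: 102 days → £287000 × 3.3% × 102/366 = £2639.4590
Ridgestead Municipality, April 12 – November 15, 2024: 218 days → £287000 × 2.55% × 218/366 = £4359.1066
The County of Elkwick, November 16 – December 31, 2024: 46 days → £287000 × 4.4% × 46/366 = £1587.1257
Total = £8585.6913

£8585.69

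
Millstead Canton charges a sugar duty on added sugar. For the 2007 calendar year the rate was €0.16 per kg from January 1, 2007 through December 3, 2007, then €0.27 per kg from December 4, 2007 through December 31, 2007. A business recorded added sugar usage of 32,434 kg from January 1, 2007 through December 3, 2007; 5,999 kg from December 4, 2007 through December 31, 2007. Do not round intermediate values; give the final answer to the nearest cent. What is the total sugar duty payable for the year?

January 1 – December 3, 2007: 32,434 kg at €0.16/kg → €5,189.44
December 4 – December 31, 2007: 5,999 kg at €0.27/kg → €1,619.73

€6,809.17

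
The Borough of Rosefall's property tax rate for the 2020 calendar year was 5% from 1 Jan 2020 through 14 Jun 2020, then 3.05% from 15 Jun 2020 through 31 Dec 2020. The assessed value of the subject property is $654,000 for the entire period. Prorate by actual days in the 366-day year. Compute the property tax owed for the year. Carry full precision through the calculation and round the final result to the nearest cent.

$25,731.15

1 Jan – 14 Jun 2020: 166 days at 5% → $654,000 × 5% × 166/366 = $14,831.1475
15 Jun – 31 Dec 2020: 200 days at 3.05% → $654,000 × 3.05% × 200/366 = $10,900.0000
Total = $25,731.1475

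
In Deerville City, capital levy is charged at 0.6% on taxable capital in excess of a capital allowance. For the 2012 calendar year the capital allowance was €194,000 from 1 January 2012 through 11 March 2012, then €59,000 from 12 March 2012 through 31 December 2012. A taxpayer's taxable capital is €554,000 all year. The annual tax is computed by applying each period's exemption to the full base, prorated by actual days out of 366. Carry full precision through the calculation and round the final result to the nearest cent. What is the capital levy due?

€2,812.87

1 January – 11 March 2012: 71 days, exemption €194,000 → (€554,000 − €194,000) × 0.6% × 71/366 = €419.0164
12 March – 31 December 2012: 295 days, exemption €59,000 → (€554,000 − €59,000) × 0.6% × 295/366 = €2,393.8525
Total = €2,812.8689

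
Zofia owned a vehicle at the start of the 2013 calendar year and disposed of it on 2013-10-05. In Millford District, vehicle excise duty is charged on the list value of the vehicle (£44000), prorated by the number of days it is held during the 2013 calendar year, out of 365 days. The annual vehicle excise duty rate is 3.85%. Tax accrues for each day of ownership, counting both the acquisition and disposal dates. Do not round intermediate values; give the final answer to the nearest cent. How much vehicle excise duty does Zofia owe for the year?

£1290.22

Days held (2013-01-01 to 2013-10-05): 278 out of 365
Tax = £44000 × 3.85% × 278/365 = £1290.2247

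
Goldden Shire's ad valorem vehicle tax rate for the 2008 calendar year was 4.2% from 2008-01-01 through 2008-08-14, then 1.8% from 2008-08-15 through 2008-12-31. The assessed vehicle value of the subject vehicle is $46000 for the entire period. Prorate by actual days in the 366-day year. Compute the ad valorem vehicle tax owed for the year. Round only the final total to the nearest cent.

2008-01-01 to 2008-08-14: 227 days at 4.2% → $46000 × 4.2% × 227/366 = $1198.2623
2008-08-15 to 2008-12-31: 139 days at 1.8% → $46000 × 1.8% × 139/366 = $314.4590
Total = $1512.7213

$1512.72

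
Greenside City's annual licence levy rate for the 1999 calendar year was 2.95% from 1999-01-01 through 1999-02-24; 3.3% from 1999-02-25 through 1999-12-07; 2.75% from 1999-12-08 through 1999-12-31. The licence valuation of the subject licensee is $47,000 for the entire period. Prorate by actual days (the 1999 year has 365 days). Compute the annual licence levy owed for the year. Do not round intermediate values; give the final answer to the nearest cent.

$1,509.22

1999-01-01 to 1999-02-24: 55 days at 2.95% → $47,000 × 2.95% × 55/365 = $208.9247
1999-02-25 to 1999-12-07: 286 days at 3.3% → $47,000 × 3.3% × 286/365 = $1,215.3041
1999-12-08 to 1999-12-31: 24 days at 2.75% → $47,000 × 2.75% × 24/365 = $84.9863
Total = $1,509.2151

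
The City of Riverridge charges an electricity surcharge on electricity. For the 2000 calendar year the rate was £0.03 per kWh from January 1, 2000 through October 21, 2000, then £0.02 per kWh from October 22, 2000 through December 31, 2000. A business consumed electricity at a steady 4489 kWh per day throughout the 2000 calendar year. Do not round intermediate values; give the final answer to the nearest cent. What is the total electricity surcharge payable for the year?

January 1 – October 21, 2000: 295 days × 4489 kWh/day = 1,324,255 kWh at £0.03/kWh → £39727.65
October 22 – December 31, 2000: 71 days × 4489 kWh/day = 318,719 kWh at £0.02/kWh → £6374.38

£46102.03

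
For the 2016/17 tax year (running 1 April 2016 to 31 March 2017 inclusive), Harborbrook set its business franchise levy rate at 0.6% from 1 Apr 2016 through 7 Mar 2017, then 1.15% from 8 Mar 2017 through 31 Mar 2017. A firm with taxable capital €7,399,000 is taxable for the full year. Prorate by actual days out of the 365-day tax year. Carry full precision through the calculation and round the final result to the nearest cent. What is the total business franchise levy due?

1 Apr 2016 – 7 Mar 2017: 341 days at 0.6% → €7,399,000 × 0.6% × 341/365 = €41,474.9425
8 Mar – 31 Mar 2017: 24 days at 1.15% → €7,399,000 × 1.15% × 24/365 = €5,594.8603
Total = €47,069.8027

€47,069.80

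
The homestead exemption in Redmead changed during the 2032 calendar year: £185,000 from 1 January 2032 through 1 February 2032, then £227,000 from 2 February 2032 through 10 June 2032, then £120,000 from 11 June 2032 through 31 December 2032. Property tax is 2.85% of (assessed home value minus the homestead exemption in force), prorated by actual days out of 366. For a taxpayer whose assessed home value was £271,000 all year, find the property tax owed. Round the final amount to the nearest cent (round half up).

£3,058.38

1 January – 1 February 2032: 32 days, exemption £185,000 → (£271,000 − £185,000) × 2.85% × 32/366 = £214.2951
2 February – 10 June 2032: 130 days, exemption £227,000 → (£271,000 − £227,000) × 2.85% × 130/366 = £445.4098
11 June – 31 December 2032: 204 days, exemption £120,000 → (£271,000 − £120,000) × 2.85% × 204/366 = £2,398.6721
Total = £3,058.3770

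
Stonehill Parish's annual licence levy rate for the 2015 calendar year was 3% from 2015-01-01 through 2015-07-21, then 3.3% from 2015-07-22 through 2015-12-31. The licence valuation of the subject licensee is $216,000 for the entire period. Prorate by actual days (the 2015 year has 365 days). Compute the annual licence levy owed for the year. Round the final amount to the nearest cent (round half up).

$6,769.38

2015-01-01 to 2015-07-21: 202 days at 3% → $216,000 × 3% × 202/365 = $3,586.1918
2015-07-22 to 2015-12-31: 163 days at 3.3% → $216,000 × 3.3% × 163/365 = $3,183.1890
Total = $6,769.3808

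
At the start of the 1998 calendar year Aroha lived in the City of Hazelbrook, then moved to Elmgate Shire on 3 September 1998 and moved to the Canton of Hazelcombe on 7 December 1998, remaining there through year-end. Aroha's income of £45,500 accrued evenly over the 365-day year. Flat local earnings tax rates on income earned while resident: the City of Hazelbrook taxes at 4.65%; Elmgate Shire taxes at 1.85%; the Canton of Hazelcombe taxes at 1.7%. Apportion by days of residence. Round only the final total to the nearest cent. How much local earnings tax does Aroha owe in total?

The City of Hazelbrook, 1 January – 2 September 1998: 245 days → £45,500 × 4.65% × 245/365 = £1,420.1610
Elmgate Shire, 3 September – 6 December 1998: 95 days → £45,500 × 1.85% × 95/365 = £219.0856
The Canton of Hazelcombe, 7 December – 31 December 1998: 25 days → £45,500 × 1.7% × 25/365 = £52.9795
Total = £1,692.2260

£1,692.23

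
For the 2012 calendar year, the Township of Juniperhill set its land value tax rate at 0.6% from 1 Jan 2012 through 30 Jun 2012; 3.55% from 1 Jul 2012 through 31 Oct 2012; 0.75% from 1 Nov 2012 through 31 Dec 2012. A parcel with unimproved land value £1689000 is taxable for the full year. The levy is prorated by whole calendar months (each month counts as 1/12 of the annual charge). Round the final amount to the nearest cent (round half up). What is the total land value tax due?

£27164.75

1 Jan – 30 Jun 2012: 6 months at 0.6% → £1689000 × 0.6% × 6/12 = £5067.0000
1 Jul – 31 Oct 2012: 4 months at 3.55% → £1689000 × 3.55% × 4/12 = £19986.5000
1 Nov – 31 Dec 2012: 2 months at 0.75% → £1689000 × 0.75% × 2/12 = £2111.2500
Total = £27164.7500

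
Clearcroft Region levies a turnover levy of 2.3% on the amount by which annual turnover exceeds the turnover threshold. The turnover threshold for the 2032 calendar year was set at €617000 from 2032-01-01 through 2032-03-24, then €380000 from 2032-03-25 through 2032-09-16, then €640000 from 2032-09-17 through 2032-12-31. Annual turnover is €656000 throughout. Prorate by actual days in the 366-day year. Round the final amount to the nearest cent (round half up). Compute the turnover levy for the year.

€3365.04

2032-01-01 to 2032-03-24: 84 days, exemption €617000 → (€656000 − €617000) × 2.3% × 84/366 = €205.8689
2032-03-25 to 2032-09-16: 176 days, exemption €380000 → (€656000 − €380000) × 2.3% × 176/366 = €3052.5902
2032-09-17 to 2032-12-31: 106 days, exemption €640000 → (€656000 − €640000) × 2.3% × 106/366 = €106.5792
Total = €3365.0383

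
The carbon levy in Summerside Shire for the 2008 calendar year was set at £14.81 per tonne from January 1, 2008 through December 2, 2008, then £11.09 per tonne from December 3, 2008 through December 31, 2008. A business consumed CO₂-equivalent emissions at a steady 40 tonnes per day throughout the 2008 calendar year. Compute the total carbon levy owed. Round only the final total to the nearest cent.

January 1 – December 2, 2008: 337 days × 40 tonnes/day = 13,480 tonnes at £14.81/tonne → £199638.80
December 3 – December 31, 2008: 29 days × 40 tonnes/day = 1,160 tonnes at £11.09/tonne → £12864.40

£212503.20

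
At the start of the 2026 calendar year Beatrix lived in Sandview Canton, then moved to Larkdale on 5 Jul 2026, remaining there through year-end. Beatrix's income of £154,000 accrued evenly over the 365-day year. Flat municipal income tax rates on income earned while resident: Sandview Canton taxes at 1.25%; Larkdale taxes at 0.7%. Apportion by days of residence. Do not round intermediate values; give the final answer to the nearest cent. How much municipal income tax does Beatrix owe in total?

Sandview Canton, 1 Jan – 4 Jul 2026: 185 days → £154,000 × 1.25% × 185/365 = £975.6849
Larkdale, 5 Jul – 31 Dec 2026: 180 days → £154,000 × 0.7% × 180/365 = £531.6164
Total = £1,507.3014

£1,507.30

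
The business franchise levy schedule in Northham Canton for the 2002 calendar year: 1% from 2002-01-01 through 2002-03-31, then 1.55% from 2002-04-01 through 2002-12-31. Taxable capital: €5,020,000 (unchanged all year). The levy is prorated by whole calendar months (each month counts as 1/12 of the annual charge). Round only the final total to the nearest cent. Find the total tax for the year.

€70,907.50

2002-01-01 to 2002-03-31: 3 months at 1% → €5,020,000 × 1% × 3/12 = €12,550.0000
2002-04-01 to 2002-12-31: 9 months at 1.55% → €5,020,000 × 1.55% × 9/12 = €58,357.5000
Total = €70,907.5000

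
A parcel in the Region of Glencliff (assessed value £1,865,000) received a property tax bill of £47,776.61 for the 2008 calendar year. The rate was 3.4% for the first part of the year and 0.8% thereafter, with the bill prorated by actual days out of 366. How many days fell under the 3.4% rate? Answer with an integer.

248 days

Let d = days at the first rate; then 366 − d days at the second rate.
£1,865,000 × [3.4%·d + 0.8%·(366−d)] / 366 = £47,776.61
Solving gives d = 248, so the new rate took effect on 5 September 2008.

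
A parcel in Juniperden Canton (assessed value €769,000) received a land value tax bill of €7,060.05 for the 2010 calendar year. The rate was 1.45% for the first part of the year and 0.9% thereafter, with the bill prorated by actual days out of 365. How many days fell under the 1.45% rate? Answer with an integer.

Let d = days at the first rate; then 365 − d days at the second rate.
€769,000 × [1.45%·d + 0.9%·(365−d)] / 365 = €7,060.05
Solving gives d = 12, so the new rate took effect on 13 Jan 2010.

12 days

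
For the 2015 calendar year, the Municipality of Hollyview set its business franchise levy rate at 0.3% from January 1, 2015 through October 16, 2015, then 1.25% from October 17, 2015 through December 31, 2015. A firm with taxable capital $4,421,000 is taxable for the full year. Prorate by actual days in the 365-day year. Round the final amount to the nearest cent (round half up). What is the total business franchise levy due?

January 1 – October 16, 2015: 289 days at 0.3% → $4,421,000 × 0.3% × 289/365 = $10,501.3890
October 17 – December 31, 2015: 76 days at 1.25% → $4,421,000 × 1.25% × 76/365 = $11,506.7123
Total = $22,008.1014

$22,008.10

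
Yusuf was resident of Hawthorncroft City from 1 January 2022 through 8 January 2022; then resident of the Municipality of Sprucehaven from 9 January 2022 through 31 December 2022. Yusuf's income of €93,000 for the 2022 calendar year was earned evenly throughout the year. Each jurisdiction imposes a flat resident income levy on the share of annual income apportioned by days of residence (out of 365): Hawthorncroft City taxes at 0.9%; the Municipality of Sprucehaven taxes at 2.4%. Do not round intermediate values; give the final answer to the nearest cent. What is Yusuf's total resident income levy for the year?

Hawthorncroft City, 1 January – 8 January 2022: 8 days → €93,000 × 0.9% × 8/365 = €18.3452
The Municipality of Sprucehaven, 9 January – 31 December 2022: 357 days → €93,000 × 2.4% × 357/365 = €2,183.0795
Total = €2,201.4247

€2,201.42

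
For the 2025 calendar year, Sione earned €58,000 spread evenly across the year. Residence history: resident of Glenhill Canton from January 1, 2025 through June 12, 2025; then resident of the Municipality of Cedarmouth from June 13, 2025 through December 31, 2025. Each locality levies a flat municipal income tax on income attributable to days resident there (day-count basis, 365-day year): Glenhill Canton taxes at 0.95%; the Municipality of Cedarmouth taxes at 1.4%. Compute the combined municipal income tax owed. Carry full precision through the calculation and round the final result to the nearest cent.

€695.44

Glenhill Canton, January 1 – June 12, 2025: 163 days → €58,000 × 0.95% × 163/365 = €246.0630
The Municipality of Cedarmouth, June 13 – December 31, 2025: 202 days → €58,000 × 1.4% × 202/365 = €449.3808
Total = €695.4438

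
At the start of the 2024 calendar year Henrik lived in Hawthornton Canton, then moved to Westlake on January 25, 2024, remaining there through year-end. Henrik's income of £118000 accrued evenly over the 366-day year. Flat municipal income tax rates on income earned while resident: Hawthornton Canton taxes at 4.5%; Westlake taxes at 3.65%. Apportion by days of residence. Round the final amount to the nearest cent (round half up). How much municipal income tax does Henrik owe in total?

£4372.77

Hawthornton Canton, January 1 – January 24, 2024: 24 days → £118000 × 4.5% × 24/366 = £348.1967
Westlake, January 25 – December 31, 2024: 342 days → £118000 × 3.65% × 342/366 = £4024.5738
Total = £4372.7705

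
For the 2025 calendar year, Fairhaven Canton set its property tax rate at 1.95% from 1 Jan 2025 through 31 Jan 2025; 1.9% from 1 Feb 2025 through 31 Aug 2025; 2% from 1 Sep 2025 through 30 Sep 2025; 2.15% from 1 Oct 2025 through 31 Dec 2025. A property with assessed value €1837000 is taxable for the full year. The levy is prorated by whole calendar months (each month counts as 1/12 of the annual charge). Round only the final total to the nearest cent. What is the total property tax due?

1 Jan – 31 Jan 2025: 1 month at 1.95% → €1837000 × 1.95% × 1/12 = €2985.1250
1 Feb – 31 Aug 2025: 7 months at 1.9% → €1837000 × 1.9% × 7/12 = €20360.0833
1 Sep – 30 Sep 2025: 1 month at 2% → €1837000 × 2% × 1/12 = €3061.6667
1 Oct – 31 Dec 2025: 3 months at 2.15% → €1837000 × 2.15% × 3/12 = €9873.8750
Total = €36280.7500

€36280.75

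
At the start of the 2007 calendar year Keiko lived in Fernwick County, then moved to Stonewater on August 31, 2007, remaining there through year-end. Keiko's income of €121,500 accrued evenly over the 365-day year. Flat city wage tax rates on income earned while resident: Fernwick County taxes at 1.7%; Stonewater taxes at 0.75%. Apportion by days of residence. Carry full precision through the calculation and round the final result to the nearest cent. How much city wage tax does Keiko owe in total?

€1,676.53

Fernwick County, January 1 – August 30, 2007: 242 days → €121,500 × 1.7% × 242/365 = €1,369.4548
Stonewater, August 31 – December 31, 2007: 123 days → €121,500 × 0.75% × 123/365 = €307.0788
Total = €1,676.5336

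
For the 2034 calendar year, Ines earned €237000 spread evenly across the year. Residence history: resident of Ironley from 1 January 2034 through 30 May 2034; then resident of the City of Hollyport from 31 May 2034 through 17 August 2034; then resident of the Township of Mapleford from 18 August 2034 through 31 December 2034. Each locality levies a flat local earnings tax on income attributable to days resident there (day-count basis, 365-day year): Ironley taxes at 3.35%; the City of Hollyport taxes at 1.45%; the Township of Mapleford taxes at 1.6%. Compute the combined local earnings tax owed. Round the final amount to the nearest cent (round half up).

€5419.51

Ironley, 1 January – 30 May 2034: 150 days → €237000 × 3.35% × 150/365 = €3262.8082
The City of Hollyport, 31 May – 17 August 2034: 79 days → €237000 × 1.45% × 79/365 = €743.7904
The Township of Mapleford, 18 August – 31 December 2034: 136 days → €237000 × 1.6% × 136/365 = €1412.9096
Total = €5419.5082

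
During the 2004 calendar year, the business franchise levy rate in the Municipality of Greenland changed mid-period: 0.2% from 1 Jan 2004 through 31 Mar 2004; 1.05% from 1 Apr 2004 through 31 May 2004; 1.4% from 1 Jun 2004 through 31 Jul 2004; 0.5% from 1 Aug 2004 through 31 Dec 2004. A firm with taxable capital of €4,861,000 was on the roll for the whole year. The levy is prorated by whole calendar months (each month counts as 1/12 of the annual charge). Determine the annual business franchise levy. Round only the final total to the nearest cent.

€32,406.67

1 Jan – 31 Mar 2004: 3 months at 0.2% → €4,861,000 × 0.2% × 3/12 = €2,430.5000
1 Apr – 31 May 2004: 2 months at 1.05% → €4,861,000 × 1.05% × 2/12 = €8,506.7500
1 Jun – 31 Jul 2004: 2 months at 1.4% → €4,861,000 × 1.4% × 2/12 = €11,342.3333
1 Aug – 31 Dec 2004: 5 months at 0.5% → €4,861,000 × 0.5% × 5/12 = €10,127.0833
Total = €32,406.6667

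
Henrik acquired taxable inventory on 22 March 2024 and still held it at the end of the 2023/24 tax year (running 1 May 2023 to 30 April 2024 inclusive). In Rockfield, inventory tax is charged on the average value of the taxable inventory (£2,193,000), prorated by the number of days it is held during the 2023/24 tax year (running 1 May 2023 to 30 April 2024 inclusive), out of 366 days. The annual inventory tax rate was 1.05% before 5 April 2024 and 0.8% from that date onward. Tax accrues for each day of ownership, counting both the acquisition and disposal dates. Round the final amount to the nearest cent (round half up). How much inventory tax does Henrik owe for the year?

£2,127.09

22 March – 4 April 2024: 14 days at 1.05% → £2,193,000 × 1.05% × 14/366 = £880.7951
5 April – 30 April 2024: 26 days at 0.8% → £2,193,000 × 0.8% × 26/366 = £1,246.2951
Total = £2,127.0902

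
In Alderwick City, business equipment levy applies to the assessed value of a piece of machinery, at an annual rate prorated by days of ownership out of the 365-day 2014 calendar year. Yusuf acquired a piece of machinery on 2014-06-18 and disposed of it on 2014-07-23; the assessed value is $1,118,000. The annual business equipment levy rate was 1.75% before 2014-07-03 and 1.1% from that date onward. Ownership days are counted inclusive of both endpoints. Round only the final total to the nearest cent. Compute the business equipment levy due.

$1,511.60

2014-06-18 to 2014-07-02: 15 days at 1.75% → $1,118,000 × 1.75% × 15/365 = $804.0411
2014-07-03 to 2014-07-23: 21 days at 1.1% → $1,118,000 × 1.1% × 21/365 = $707.5562
Total = $1,511.5973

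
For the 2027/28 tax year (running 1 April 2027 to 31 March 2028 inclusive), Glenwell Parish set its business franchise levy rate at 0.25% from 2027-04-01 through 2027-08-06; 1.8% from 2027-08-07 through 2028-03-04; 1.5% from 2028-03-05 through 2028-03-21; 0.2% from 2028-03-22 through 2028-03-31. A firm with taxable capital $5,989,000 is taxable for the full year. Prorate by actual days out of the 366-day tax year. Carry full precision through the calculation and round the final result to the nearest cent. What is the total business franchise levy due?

$71,884.36

2027-04-01 to 2027-08-06: 128 days at 0.25% → $5,989,000 × 0.25% × 128/366 = $5,236.2842
2027-08-07 to 2028-03-04: 211 days at 1.8% → $5,989,000 × 1.8% × 211/366 = $62,148.1475
2028-03-05 to 2028-03-21: 17 days at 1.5% → $5,989,000 × 1.5% × 17/366 = $4,172.6639
2028-03-22 to 2028-03-31: 10 days at 0.2% → $5,989,000 × 0.2% × 10/366 = $327.2678
Total = $71,884.3634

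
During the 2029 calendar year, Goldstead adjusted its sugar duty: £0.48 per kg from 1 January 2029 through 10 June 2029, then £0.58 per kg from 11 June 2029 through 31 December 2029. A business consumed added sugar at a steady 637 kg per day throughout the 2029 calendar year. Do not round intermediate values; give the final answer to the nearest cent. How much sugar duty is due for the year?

1 January – 10 June 2029: 161 days × 637 kg/day = 102,557 kg at £0.48/kg → £49,227.36
11 June – 31 December 2029: 204 days × 637 kg/day = 129,948 kg at £0.58/kg → £75,369.84

£124,597.20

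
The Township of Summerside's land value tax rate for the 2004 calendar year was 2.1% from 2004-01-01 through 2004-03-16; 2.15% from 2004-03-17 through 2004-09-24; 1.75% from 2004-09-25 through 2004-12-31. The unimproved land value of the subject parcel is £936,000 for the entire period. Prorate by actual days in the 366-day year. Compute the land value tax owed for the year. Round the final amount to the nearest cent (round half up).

2004-01-01 to 2004-03-16: 76 days at 2.1% → £936,000 × 2.1% × 76/366 = £4,081.5738
2004-03-17 to 2004-09-24: 192 days at 2.15% → £936,000 × 2.15% × 192/366 = £10,556.8525
2004-09-25 to 2004-12-31: 98 days at 1.75% → £936,000 × 1.75% × 98/366 = £4,385.9016
Total = £19,024.3279

£19,024.33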